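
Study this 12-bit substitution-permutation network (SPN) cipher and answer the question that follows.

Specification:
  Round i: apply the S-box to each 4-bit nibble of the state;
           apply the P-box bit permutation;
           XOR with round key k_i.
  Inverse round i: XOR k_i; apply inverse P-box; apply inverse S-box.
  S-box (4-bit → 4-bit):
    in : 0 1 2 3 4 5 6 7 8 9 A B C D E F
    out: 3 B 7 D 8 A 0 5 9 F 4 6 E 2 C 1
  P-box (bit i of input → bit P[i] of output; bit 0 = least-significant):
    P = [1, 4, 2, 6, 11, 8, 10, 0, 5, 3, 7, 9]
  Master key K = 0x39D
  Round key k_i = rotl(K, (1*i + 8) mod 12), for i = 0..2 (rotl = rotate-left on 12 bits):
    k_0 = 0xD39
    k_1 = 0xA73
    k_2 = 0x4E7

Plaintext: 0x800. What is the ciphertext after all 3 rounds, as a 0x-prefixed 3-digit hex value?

0x641

s_0 = plaintext = 0x800
s_1 = Round(s_0, k_0) = 0x60B
s_2 = Round(s_1, k_1) = 0x367
s_3 = Round(s_2, k_2) = 0x641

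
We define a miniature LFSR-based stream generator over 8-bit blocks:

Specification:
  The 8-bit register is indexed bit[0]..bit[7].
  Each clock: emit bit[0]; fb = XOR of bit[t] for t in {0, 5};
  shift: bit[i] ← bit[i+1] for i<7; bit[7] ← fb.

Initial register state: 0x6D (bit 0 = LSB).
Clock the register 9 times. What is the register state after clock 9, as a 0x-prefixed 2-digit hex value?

reg_0 = 0x6D
clock 1: out=1, reg = 0x36
clock 2: out=0, reg = 0x9B
clock 3: out=1, reg = 0xCD
clock 4: out=1, reg = 0xE6
clock 5: out=0, reg = 0xF3
clock 6: out=1, reg = 0x79
clock 7: out=1, reg = 0x3C
clock 8: out=0, reg = 0x9E
clock 9: out=0, reg = 0x4F

0x4F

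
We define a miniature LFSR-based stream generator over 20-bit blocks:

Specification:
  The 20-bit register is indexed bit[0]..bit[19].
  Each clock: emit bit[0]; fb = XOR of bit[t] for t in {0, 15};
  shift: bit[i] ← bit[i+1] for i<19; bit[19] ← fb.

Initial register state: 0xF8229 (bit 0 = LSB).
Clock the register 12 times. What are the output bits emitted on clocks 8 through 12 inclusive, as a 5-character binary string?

00100

reg_0 = 0xF8229
clock 1: out=1, reg = 0x7C114
clock 2: out=0, reg = 0xBE08A
clock 3: out=0, reg = 0xDF045
clock 4: out=1, reg = 0x6F822
clock 5: out=0, reg = 0xB7C11
clock 6: out=1, reg = 0xDBE08
clock 7: out=0, reg = 0xEDF04
clock 8: out=0, reg = 0xF6F82
clock 9: out=0, reg = 0x7B7C1
clock 10: out=1, reg = 0x3DBE0
clock 11: out=0, reg = 0x9EDF0
clock 12: out=0, reg = 0xCF6F8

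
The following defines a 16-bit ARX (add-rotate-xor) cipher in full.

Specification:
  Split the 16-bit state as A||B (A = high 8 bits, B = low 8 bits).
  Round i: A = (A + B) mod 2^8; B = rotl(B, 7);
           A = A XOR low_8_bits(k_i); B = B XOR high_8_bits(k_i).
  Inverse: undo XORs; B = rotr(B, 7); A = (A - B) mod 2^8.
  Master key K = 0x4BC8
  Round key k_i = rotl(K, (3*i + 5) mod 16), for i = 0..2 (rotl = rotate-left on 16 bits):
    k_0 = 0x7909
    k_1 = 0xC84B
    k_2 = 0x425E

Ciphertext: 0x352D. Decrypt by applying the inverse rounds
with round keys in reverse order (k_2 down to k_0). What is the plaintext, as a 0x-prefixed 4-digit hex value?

s_0 = ciphertext = 0x352D
s_1 = InvRound(s_0, k_2) = 0x8DDE
s_2 = InvRound(s_1, k_1) = 0x9A2C
s_3 = InvRound(s_2, k_0) = 0xE9AA

0xE9AA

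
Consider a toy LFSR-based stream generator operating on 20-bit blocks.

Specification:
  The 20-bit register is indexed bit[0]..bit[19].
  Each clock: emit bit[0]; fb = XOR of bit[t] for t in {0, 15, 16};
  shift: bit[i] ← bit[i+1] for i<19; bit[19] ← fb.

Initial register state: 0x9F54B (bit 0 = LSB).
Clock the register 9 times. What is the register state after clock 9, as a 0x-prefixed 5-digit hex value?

reg_0 = 0x9F54B
clock 1: out=1, reg = 0xCFAA5
clock 2: out=1, reg = 0x67D52
clock 3: out=0, reg = 0x33EA9
clock 4: out=1, reg = 0x19F54
clock 5: out=0, reg = 0x0CFAA
clock 6: out=0, reg = 0x867D5
clock 7: out=1, reg = 0xC33EA
clock 8: out=0, reg = 0x619F5
clock 9: out=1, reg = 0xB0CFA

0xB0CFA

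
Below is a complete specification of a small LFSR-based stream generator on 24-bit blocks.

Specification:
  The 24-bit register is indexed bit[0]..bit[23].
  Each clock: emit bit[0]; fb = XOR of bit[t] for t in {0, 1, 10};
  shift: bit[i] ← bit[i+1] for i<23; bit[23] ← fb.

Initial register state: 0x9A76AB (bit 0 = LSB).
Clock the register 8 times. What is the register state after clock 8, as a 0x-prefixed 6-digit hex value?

0x639A76

reg_0 = 0x9A76AB
clock 1: out=1, reg = 0xCD3B55
clock 2: out=1, reg = 0xE69DAA
clock 3: out=0, reg = 0x734ED5
clock 4: out=1, reg = 0x39A76A
clock 5: out=0, reg = 0x1CD3B5
clock 6: out=1, reg = 0x8E69DA
clock 7: out=0, reg = 0xC734ED
clock 8: out=1, reg = 0x639A76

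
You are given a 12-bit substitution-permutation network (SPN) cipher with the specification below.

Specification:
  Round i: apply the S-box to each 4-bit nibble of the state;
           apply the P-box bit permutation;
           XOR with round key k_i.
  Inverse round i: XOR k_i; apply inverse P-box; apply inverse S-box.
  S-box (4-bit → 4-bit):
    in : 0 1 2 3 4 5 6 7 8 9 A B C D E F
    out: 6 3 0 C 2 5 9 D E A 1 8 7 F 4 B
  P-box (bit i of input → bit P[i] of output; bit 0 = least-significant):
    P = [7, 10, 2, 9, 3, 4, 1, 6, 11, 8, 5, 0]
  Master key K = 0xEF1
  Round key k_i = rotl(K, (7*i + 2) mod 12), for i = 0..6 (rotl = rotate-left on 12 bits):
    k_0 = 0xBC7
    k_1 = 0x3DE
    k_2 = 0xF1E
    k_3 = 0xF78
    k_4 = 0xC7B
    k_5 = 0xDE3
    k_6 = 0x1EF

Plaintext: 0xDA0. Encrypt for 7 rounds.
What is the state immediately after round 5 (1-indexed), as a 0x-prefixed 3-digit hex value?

s_0 = plaintext = 0xDA0
s_1 = Round(s_0, k_0) = 0x6EA
s_2 = Round(s_1, k_1) = 0xB5D
s_3 = Round(s_2, k_2) = 0x991
s_4 = Round(s_3, k_3) = 0xAA9
s_5 = Round(s_4, k_4) = 0x273
s_6 = Round(s_5, k_5) = 0xFAD
s_7 = Round(s_6, k_6) = 0xE62

0x273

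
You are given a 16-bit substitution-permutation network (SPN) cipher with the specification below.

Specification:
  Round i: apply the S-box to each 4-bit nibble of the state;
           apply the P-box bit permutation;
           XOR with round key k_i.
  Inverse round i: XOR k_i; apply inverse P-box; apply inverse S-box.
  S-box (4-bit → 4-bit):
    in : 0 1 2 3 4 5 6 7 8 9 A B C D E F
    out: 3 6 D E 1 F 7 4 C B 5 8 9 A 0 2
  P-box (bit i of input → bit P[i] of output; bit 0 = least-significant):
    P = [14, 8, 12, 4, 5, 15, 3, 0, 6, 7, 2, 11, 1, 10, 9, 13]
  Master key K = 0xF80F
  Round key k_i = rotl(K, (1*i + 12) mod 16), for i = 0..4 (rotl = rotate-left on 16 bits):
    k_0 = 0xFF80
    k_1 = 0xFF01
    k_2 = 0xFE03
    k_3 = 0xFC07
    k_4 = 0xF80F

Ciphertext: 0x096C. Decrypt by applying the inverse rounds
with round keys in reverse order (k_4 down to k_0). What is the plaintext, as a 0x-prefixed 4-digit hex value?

s_0 = ciphertext = 0x096C
s_1 = InvRound(s_0, k_4) = 0xC496
s_2 = InvRound(s_1, k_3) = 0xBDB8
s_3 = InvRound(s_2, k_2) = 0xAF29
s_4 = InvRound(s_3, k_1) = 0xEEAA
s_5 = InvRound(s_4, k_0) = 0x4EA1

0x4EA1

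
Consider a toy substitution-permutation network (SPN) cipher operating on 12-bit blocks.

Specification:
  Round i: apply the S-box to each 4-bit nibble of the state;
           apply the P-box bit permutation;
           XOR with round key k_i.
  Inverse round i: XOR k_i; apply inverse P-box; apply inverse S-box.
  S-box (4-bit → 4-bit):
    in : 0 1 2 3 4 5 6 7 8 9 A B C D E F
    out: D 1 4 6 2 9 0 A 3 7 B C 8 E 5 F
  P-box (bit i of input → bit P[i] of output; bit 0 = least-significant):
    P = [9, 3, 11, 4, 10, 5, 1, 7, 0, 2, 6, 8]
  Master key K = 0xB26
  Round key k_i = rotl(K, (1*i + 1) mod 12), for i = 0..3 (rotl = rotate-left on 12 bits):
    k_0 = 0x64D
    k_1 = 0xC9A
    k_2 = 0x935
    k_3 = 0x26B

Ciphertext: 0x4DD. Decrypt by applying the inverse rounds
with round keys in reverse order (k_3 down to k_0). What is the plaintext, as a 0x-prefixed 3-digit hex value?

0xA1B

s_0 = ciphertext = 0x4DD
s_1 = InvRound(s_0, k_3) = 0x4F5
s_2 = InvRound(s_1, k_2) = 0xB52
s_3 = InvRound(s_2, k_1) = 0xB58
s_4 = InvRound(s_3, k_0) = 0xA1B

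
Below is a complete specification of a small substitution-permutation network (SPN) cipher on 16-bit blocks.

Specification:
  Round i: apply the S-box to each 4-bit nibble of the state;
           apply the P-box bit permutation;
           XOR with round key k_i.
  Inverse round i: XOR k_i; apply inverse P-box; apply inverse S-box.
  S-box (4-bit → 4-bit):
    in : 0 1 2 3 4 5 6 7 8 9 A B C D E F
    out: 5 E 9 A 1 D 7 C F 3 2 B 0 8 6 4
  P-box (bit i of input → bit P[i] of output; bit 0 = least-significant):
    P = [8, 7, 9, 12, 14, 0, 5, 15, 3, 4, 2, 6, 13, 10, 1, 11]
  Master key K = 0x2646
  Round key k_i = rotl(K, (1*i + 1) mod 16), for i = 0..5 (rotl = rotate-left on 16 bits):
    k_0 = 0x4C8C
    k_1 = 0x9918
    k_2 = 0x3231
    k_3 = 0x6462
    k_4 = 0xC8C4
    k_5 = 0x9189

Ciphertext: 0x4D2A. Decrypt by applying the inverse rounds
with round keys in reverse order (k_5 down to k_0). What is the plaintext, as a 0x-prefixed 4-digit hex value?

s_0 = ciphertext = 0x4D2A
s_1 = InvRound(s_0, k_5) = 0x1C83
s_2 = InvRound(s_1, k_4) = 0xE7BD
s_3 = InvRound(s_2, k_3) = 0xF836
s_4 = InvRound(s_3, k_2) = 0x7FBF
s_5 = InvRound(s_4, k_1) = 0x6F8E
s_6 = InvRound(s_5, k_0) = 0x0CC0

0x0CC0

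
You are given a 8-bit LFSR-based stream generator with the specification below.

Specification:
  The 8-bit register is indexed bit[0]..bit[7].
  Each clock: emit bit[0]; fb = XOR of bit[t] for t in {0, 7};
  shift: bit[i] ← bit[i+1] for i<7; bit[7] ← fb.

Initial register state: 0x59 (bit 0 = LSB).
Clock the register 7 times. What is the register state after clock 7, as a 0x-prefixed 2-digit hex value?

reg_0 = 0x59
clock 1: out=1, reg = 0xAC
clock 2: out=0, reg = 0xD6
clock 3: out=0, reg = 0xEB
clock 4: out=1, reg = 0x75
clock 5: out=1, reg = 0xBA
clock 6: out=0, reg = 0xDD
clock 7: out=1, reg = 0x6E

0x6E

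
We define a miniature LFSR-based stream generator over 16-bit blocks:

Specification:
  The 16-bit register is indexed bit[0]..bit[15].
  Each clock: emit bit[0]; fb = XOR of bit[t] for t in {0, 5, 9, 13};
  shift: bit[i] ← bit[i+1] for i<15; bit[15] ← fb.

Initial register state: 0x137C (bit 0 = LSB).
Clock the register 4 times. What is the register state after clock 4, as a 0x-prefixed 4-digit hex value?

0xE137

reg_0 = 0x137C
clock 1: out=0, reg = 0x09BE
clock 2: out=0, reg = 0x84DF
clock 3: out=1, reg = 0xC26F
clock 4: out=1, reg = 0xE137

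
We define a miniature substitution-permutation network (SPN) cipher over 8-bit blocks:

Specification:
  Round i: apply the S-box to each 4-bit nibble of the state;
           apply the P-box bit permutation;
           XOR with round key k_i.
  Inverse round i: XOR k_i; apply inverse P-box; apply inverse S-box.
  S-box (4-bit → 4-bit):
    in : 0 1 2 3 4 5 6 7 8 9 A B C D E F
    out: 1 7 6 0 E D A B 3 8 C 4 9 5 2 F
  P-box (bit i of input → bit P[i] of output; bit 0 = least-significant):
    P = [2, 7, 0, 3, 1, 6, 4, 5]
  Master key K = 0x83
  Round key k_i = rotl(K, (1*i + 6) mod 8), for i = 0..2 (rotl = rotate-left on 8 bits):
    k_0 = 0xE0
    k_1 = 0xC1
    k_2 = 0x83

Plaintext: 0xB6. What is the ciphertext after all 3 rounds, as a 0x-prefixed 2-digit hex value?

0x5F

s_0 = plaintext = 0xB6
s_1 = Round(s_0, k_0) = 0x78
s_2 = Round(s_1, k_1) = 0x27
s_3 = Round(s_2, k_2) = 0x5F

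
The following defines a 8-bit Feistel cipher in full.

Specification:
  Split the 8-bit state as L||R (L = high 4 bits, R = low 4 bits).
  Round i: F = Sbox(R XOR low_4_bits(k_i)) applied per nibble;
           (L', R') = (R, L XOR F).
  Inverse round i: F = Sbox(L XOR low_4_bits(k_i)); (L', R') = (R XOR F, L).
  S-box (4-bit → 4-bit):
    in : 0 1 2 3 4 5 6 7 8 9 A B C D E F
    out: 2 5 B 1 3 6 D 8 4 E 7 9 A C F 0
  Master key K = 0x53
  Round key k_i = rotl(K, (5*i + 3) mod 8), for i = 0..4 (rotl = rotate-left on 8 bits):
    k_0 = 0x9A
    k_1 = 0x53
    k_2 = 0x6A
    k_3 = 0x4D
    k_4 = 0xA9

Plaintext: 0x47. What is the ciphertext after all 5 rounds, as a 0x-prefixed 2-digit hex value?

s_0 = plaintext = 0x47
s_1 = Round(s_0, k_0) = 0x78
s_2 = Round(s_1, k_1) = 0x8E
s_3 = Round(s_2, k_2) = 0xEB
s_4 = Round(s_3, k_3) = 0xB3
s_5 = Round(s_4, k_4) = 0x3C

0x3C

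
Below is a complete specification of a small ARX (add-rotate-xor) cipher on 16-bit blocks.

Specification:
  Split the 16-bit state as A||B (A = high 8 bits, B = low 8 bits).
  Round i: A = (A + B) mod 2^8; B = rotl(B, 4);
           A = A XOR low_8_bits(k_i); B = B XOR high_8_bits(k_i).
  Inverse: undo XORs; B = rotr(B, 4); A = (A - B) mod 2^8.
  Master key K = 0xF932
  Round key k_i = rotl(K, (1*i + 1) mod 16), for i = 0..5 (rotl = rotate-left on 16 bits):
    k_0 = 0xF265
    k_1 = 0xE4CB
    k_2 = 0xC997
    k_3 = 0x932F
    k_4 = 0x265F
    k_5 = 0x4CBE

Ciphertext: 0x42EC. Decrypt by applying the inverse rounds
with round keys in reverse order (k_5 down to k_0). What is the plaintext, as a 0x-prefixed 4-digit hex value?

s_0 = ciphertext = 0x42EC
s_1 = InvRound(s_0, k_5) = 0xF20A
s_2 = InvRound(s_1, k_4) = 0xEBC2
s_3 = InvRound(s_2, k_3) = 0xAF15
s_4 = InvRound(s_3, k_2) = 0x6BCD
s_5 = InvRound(s_4, k_1) = 0x0E92
s_6 = InvRound(s_5, k_0) = 0x6506

0x6506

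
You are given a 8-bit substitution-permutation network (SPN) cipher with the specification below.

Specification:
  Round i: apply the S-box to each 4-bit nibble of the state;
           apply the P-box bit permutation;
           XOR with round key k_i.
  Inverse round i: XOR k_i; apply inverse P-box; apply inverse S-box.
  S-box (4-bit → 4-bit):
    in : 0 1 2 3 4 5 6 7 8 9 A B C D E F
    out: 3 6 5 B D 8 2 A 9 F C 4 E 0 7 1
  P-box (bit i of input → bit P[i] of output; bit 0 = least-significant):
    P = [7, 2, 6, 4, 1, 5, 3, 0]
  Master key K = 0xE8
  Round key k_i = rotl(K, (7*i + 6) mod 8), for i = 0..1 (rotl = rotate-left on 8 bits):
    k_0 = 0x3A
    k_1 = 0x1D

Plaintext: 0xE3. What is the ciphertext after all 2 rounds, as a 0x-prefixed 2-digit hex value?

s_0 = plaintext = 0xE3
s_1 = Round(s_0, k_0) = 0x84
s_2 = Round(s_1, k_1) = 0xCE

0xCE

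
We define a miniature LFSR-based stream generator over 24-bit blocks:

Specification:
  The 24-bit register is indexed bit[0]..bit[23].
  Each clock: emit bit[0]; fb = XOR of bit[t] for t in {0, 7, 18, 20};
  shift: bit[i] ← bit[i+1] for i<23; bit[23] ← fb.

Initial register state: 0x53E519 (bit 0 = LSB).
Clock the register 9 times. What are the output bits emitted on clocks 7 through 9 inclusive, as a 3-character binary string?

reg_0 = 0x53E519
clock 1: out=1, reg = 0x29F28C
clock 2: out=0, reg = 0x94F946
clock 3: out=0, reg = 0x4A7CA3
clock 4: out=1, reg = 0x253E51
clock 5: out=1, reg = 0x129F28
clock 6: out=0, reg = 0x894F94
clock 7: out=0, reg = 0xC4A7CA
clock 8: out=0, reg = 0x6253E5
clock 9: out=1, reg = 0x3129F2

001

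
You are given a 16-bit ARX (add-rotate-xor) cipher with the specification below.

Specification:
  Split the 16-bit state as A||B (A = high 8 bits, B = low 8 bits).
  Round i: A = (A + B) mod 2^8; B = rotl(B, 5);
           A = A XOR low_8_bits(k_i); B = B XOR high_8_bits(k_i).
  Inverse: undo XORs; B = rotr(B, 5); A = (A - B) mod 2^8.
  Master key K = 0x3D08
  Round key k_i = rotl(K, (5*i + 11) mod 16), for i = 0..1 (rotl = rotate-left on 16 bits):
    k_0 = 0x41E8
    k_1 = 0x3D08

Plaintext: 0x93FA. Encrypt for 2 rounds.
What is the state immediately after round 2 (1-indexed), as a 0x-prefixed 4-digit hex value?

s_0 = plaintext = 0x93FA
s_1 = Round(s_0, k_0) = 0x651E
s_2 = Round(s_1, k_1) = 0x8BFE

0x8BFE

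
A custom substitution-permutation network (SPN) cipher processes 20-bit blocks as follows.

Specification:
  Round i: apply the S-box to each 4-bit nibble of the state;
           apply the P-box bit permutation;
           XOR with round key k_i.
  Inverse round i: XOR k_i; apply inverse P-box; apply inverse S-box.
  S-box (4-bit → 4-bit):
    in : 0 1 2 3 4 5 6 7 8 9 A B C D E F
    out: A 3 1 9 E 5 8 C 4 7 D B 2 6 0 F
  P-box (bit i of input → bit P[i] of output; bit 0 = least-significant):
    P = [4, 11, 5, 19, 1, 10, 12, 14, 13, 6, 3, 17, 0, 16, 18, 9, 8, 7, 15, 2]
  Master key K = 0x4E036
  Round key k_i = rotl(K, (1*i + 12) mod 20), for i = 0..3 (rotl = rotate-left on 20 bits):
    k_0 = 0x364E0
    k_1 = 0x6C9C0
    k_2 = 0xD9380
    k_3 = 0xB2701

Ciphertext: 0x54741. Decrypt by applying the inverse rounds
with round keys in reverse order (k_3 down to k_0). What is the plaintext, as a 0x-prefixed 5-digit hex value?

s_0 = ciphertext = 0x54741
s_1 = InvRound(s_0, k_3) = 0xE8B66
s_2 = InvRound(s_1, k_2) = 0x0C05D
s_3 = InvRound(s_2, k_1) = 0xB57E1
s_4 = InvRound(s_3, k_0) = 0x23286

0x23286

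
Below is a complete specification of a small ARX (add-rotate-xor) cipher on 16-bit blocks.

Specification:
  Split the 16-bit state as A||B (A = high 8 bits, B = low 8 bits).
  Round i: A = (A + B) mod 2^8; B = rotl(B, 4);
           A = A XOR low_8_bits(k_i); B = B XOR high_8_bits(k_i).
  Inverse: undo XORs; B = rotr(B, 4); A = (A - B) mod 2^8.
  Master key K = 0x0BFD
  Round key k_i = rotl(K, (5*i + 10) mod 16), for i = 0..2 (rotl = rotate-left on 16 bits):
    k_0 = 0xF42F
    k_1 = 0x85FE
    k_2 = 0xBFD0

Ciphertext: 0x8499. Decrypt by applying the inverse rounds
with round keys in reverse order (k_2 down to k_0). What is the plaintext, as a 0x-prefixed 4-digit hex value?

0xF9A8

s_0 = ciphertext = 0x8499
s_1 = InvRound(s_0, k_2) = 0xF262
s_2 = InvRound(s_1, k_1) = 0x8E7E
s_3 = InvRound(s_2, k_0) = 0xF9A8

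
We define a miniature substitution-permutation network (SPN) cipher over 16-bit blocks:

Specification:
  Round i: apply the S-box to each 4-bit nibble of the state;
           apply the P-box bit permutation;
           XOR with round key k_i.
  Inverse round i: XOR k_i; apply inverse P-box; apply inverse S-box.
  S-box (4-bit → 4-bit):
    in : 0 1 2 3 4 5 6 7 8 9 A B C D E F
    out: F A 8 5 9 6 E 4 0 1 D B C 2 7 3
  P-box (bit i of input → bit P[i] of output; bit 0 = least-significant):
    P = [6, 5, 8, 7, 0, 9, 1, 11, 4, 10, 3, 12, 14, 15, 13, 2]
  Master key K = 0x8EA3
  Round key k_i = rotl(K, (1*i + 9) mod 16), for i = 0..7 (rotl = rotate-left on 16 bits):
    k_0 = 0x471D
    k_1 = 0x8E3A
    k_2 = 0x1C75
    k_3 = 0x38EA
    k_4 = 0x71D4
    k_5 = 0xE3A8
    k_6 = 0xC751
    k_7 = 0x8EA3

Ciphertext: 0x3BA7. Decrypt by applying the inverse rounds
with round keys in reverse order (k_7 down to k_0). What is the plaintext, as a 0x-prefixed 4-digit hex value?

s_0 = ciphertext = 0x3BA7
s_1 = InvRound(s_0, k_7) = 0x6187
s_2 = InvRound(s_1, k_6) = 0x6F54
s_3 = InvRound(s_2, k_5) = 0x1E2B
s_4 = InvRound(s_3, k_4) = 0xAE00
s_5 = InvRound(s_4, k_3) = 0xD65B
s_6 = InvRound(s_5, k_2) = 0xB76D
s_7 = InvRound(s_6, k_1) = 0xC4A3
s_8 = InvRound(s_7, k_0) = 0x1356

0x1356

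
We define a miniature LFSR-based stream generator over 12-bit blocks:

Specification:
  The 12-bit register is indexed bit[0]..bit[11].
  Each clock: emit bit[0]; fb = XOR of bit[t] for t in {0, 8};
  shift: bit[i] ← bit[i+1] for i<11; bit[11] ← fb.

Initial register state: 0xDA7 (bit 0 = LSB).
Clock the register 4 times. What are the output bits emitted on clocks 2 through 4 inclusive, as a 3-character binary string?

reg_0 = 0xDA7
clock 1: out=1, reg = 0x6D3
clock 2: out=1, reg = 0xB69
clock 3: out=1, reg = 0x5B4
clock 4: out=0, reg = 0xADA

110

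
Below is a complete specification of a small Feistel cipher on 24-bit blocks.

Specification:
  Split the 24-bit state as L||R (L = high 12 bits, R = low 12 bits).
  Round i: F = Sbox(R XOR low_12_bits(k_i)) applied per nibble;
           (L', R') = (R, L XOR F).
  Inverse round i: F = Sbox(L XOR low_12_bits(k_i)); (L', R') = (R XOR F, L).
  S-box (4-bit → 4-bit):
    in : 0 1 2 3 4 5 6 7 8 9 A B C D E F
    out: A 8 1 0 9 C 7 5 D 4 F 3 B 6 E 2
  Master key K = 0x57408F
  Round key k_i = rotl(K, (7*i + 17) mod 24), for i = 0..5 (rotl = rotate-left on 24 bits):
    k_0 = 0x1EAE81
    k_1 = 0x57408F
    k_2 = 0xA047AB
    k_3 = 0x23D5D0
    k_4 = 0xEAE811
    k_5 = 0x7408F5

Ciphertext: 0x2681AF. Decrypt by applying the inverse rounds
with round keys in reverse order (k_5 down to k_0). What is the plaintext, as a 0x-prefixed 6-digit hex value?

0x22D8DC

s_0 = ciphertext = 0x2681AF
s_1 = InvRound(s_0, k_5) = 0xEE9268
s_2 = InvRound(s_1, k_4) = 0x545EE9
s_3 = InvRound(s_2, k_3) = 0x4A5545
s_4 = InvRound(s_3, k_2) = 0x5EB4A5
s_5 = InvRound(s_4, k_1) = 0x8DC5EB
s_6 = InvRound(s_5, k_0) = 0x22D8DC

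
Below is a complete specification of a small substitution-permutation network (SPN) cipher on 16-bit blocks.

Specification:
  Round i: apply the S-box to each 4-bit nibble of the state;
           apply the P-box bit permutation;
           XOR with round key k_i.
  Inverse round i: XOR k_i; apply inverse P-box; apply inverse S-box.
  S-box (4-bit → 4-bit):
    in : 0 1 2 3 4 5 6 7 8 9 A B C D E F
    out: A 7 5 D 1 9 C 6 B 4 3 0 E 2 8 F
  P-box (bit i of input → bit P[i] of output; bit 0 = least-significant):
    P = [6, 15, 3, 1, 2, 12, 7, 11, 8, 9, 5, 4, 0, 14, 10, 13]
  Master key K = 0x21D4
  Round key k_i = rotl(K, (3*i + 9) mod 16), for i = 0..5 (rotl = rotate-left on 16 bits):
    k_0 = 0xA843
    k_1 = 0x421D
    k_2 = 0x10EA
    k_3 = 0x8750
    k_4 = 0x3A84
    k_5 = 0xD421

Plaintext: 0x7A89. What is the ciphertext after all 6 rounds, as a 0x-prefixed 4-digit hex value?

0x0CEB

s_0 = plaintext = 0x7A89
s_1 = Round(s_0, k_0) = 0xF74F
s_2 = Round(s_1, k_1) = 0xA472
s_3 = Round(s_2, k_2) = 0x4123
s_4 = Round(s_3, k_3) = 0x84BF
s_5 = Round(s_4, k_4) = 0xDBCF
s_6 = Round(s_5, k_5) = 0x0CEB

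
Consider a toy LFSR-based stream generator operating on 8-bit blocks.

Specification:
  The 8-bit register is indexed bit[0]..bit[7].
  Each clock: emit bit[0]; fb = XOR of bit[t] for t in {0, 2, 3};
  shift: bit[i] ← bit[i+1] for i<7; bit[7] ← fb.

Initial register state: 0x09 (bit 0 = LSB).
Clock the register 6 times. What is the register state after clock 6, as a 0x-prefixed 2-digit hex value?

reg_0 = 0x09
clock 1: out=1, reg = 0x04
clock 2: out=0, reg = 0x82
clock 3: out=0, reg = 0x41
clock 4: out=1, reg = 0xA0
clock 5: out=0, reg = 0x50
clock 6: out=0, reg = 0x28

0x28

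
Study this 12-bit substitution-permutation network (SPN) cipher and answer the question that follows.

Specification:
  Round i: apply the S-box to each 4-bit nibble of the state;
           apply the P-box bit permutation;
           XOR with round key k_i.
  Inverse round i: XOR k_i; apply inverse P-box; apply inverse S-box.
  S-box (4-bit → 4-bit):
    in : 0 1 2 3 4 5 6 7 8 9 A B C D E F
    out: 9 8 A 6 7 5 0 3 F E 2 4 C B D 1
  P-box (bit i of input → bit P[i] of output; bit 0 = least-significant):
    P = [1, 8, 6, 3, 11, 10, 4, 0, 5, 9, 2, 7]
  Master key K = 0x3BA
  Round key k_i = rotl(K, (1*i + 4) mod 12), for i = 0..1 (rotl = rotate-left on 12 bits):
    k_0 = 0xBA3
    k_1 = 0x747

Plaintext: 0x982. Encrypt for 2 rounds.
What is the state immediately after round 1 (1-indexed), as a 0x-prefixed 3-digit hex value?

s_0 = plaintext = 0x982
s_1 = Round(s_0, k_0) = 0x43E
s_2 = Round(s_1, k_1) = 0x139

0x43E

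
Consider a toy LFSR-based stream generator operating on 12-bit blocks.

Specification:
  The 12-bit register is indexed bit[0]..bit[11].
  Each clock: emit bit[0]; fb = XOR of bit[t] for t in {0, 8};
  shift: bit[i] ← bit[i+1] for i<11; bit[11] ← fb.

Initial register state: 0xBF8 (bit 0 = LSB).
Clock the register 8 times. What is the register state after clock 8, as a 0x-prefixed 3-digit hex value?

reg_0 = 0xBF8
clock 1: out=0, reg = 0xDFC
clock 2: out=0, reg = 0xEFE
clock 3: out=0, reg = 0x77F
clock 4: out=1, reg = 0x3BF
clock 5: out=1, reg = 0x1DF
clock 6: out=1, reg = 0x0EF
clock 7: out=1, reg = 0x877
clock 8: out=1, reg = 0xC3B

0xC3B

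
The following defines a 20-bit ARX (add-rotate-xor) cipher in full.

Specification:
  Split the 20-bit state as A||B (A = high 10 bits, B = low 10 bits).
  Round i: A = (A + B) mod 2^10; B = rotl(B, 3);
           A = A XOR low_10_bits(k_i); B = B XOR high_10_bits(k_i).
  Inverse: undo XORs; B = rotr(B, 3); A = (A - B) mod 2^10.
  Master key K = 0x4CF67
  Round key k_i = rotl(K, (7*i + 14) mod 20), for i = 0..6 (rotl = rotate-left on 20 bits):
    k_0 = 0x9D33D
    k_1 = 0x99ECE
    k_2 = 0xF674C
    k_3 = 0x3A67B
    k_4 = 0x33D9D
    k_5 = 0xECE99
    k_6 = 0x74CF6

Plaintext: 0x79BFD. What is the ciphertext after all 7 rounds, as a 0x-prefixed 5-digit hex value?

s_0 = plaintext = 0x79BFD
s_1 = Round(s_0, k_0) = 0xB799B
s_2 = Round(s_1, k_1) = 0xADEBC
s_3 = Round(s_2, k_2) = 0x8FE3C
s_4 = Round(s_3, k_3) = 0x8010D
s_5 = Round(s_4, k_4) = 0xA40A5
s_6 = Round(s_5, k_5) = 0x6B29A
s_7 = Round(s_6, k_6) = 0x2C106

0x2C106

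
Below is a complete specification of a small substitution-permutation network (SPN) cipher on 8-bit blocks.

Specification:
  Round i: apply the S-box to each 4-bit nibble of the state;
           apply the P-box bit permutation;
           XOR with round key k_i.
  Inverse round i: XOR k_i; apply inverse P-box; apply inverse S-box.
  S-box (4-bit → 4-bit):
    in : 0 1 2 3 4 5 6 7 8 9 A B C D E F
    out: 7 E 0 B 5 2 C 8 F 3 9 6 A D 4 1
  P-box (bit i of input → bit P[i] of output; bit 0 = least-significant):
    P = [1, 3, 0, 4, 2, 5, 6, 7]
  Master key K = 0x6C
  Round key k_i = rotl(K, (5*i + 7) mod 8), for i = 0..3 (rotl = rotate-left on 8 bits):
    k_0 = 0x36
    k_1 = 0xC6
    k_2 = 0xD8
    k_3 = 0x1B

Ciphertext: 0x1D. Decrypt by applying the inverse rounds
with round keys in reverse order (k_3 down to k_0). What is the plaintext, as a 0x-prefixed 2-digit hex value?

s_0 = ciphertext = 0x1D
s_1 = InvRound(s_0, k_3) = 0xFF
s_2 = InvRound(s_1, k_2) = 0x94
s_3 = InvRound(s_2, k_1) = 0xEA
s_4 = InvRound(s_3, k_0) = 0xDC

0xDC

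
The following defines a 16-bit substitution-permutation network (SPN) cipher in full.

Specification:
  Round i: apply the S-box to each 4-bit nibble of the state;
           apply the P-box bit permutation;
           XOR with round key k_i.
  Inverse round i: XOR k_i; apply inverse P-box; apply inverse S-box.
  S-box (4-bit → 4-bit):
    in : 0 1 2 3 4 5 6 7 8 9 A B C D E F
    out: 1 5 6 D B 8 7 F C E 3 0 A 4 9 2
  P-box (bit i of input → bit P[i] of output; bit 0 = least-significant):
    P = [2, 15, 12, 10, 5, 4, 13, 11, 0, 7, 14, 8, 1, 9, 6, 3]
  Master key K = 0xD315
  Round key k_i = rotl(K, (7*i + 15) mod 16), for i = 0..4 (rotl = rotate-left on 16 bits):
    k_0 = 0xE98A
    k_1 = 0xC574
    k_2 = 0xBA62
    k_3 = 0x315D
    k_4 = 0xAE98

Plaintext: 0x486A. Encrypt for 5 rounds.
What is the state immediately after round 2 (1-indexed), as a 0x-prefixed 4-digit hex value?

0x41F3

s_0 = plaintext = 0x486A
s_1 = Round(s_0, k_0) = 0x0AB4
s_2 = Round(s_1, k_1) = 0x41F3
s_3 = Round(s_2, k_2) = 0xEC7D
s_4 = Round(s_3, k_3) = 0x08E7
s_5 = Round(s_4, k_4) = 0x73BE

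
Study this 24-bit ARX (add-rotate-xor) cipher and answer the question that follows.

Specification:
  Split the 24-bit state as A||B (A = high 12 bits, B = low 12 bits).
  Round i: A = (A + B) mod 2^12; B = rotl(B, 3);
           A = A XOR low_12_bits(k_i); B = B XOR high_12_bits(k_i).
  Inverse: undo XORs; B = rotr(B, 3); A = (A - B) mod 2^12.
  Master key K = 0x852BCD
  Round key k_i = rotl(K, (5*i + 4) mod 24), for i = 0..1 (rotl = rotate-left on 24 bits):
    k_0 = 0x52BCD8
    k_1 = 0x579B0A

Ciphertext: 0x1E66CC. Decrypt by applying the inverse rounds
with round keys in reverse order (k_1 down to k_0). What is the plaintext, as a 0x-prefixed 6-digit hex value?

0x0C3BEB

s_0 = ciphertext = 0x1E66CC
s_1 = InvRound(s_0, k_1) = 0x076A76
s_2 = InvRound(s_1, k_0) = 0x0C3BEB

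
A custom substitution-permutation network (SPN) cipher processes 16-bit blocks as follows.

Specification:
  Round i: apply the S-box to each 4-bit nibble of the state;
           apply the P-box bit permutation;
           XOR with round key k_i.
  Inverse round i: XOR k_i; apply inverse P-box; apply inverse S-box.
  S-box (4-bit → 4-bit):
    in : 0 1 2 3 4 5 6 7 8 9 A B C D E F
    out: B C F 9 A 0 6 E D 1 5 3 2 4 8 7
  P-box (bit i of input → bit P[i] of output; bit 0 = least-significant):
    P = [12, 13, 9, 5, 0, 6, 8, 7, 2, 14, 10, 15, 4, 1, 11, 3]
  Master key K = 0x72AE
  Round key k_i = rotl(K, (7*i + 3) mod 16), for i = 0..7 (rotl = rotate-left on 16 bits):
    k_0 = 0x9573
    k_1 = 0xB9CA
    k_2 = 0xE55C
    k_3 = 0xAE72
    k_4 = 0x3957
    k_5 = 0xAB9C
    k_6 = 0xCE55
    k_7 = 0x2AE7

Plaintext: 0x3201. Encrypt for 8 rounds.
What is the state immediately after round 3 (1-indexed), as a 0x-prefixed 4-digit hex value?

0x5200

s_0 = plaintext = 0x3201
s_1 = Round(s_0, k_0) = 0x538E
s_2 = Round(s_1, k_1) = 0x386F
s_3 = Round(s_2, k_2) = 0x5200
s_4 = Round(s_3, k_3) = 0x5A97
s_5 = Round(s_4, k_4) = 0x1F72
s_6 = Round(s_5, k_5) = 0xD470
s_7 = Round(s_6, k_6) = 0x37B5
s_8 = Round(s_7, k_7) = 0xEEBE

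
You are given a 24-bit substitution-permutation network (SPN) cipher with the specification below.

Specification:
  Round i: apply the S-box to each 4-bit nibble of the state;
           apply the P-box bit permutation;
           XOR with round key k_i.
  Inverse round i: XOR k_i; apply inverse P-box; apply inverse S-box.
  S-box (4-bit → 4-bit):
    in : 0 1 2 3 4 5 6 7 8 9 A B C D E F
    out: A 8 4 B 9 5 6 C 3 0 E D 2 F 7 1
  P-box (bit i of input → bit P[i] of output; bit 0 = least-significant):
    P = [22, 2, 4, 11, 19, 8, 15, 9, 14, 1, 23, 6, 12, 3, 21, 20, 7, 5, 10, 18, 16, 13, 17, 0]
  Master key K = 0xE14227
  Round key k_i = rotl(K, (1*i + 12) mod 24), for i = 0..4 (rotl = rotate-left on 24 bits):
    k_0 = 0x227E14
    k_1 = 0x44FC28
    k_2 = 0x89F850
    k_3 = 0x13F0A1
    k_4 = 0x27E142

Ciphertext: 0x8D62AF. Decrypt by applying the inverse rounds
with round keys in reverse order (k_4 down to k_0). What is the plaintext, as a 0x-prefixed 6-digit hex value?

0xA5E538

s_0 = ciphertext = 0x8D62AF
s_1 = InvRound(s_0, k_4) = 0x7867DC
s_2 = InvRound(s_1, k_3) = 0xB6E1DE
s_3 = InvRound(s_2, k_2) = 0x54DC80
s_4 = InvRound(s_3, k_1) = 0xC80999
s_5 = InvRound(s_4, k_0) = 0xA5E538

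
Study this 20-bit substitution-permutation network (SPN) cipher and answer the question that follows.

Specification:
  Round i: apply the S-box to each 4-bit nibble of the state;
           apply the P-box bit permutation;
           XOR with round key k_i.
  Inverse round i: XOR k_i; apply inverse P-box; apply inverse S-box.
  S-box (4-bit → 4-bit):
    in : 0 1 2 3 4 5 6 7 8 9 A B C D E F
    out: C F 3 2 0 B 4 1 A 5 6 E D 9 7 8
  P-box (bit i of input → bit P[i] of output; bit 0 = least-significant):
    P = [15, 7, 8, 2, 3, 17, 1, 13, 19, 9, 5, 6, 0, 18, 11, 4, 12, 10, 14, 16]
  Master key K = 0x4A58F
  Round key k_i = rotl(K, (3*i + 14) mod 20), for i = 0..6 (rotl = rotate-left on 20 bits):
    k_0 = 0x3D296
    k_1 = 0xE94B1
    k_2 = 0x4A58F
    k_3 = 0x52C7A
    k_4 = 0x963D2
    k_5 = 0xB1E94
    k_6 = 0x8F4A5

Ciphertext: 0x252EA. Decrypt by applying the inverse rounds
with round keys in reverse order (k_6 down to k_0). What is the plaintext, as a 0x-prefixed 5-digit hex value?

0xFF187

s_0 = ciphertext = 0x252EA
s_1 = InvRound(s_0, k_6) = 0x3751D
s_2 = InvRound(s_1, k_5) = 0x692DA
s_3 = InvRound(s_2, k_4) = 0xC3759
s_4 = InvRound(s_3, k_3) = 0xD9E66
s_5 = InvRound(s_4, k_2) = 0xD91DA
s_6 = InvRound(s_5, k_1) = 0x870E6
s_7 = InvRound(s_6, k_0) = 0xFF187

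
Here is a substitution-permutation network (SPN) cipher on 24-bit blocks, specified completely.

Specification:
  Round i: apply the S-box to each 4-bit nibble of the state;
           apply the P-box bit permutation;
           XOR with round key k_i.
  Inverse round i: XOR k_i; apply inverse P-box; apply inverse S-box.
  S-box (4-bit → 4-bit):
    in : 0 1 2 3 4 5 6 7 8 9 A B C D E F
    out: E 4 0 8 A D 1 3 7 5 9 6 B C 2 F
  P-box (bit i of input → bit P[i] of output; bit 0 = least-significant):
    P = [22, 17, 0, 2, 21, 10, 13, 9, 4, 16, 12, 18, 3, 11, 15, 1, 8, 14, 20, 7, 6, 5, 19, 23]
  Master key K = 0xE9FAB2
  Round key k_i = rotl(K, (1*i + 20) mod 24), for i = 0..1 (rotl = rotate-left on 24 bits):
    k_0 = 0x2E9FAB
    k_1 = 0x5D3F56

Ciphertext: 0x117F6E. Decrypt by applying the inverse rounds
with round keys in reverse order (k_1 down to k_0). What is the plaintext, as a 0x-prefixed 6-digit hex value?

0x3F91BD

s_0 = ciphertext = 0x117F6E
s_1 = InvRound(s_0, k_1) = 0xBE6A26
s_2 = InvRound(s_1, k_0) = 0x3F91BD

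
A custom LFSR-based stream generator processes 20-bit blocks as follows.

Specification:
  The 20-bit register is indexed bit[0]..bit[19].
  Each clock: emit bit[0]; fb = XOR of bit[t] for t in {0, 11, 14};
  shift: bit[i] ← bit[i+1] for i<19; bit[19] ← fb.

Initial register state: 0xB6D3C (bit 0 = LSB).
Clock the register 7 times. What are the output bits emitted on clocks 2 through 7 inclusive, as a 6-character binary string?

reg_0 = 0xB6D3C
clock 1: out=0, reg = 0x5B69E
clock 2: out=0, reg = 0x2DB4F
clock 3: out=1, reg = 0x96DA7
clock 4: out=1, reg = 0xCB6D3
clock 5: out=1, reg = 0xE5B69
clock 6: out=1, reg = 0xF2DB4
clock 7: out=0, reg = 0xF96DA

011110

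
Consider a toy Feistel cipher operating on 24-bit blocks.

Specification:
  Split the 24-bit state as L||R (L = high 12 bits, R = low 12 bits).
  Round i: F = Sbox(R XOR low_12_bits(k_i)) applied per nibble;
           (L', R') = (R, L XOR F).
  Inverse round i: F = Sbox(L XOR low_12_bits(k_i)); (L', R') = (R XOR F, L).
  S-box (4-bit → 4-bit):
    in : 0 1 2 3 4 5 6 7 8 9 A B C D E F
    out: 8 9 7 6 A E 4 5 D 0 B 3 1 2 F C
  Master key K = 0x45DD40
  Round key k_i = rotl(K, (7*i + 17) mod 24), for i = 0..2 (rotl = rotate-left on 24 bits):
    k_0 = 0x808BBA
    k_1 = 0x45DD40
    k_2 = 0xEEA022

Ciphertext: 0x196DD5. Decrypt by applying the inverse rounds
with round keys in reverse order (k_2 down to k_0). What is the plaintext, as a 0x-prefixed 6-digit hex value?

s_0 = ciphertext = 0x196DD5
s_1 = InvRound(s_0, k_2) = 0x4EF196
s_2 = InvRound(s_1, k_1) = 0x12A4EF
s_3 = InvRound(s_2, k_0) = 0xFE712A

0xFE712A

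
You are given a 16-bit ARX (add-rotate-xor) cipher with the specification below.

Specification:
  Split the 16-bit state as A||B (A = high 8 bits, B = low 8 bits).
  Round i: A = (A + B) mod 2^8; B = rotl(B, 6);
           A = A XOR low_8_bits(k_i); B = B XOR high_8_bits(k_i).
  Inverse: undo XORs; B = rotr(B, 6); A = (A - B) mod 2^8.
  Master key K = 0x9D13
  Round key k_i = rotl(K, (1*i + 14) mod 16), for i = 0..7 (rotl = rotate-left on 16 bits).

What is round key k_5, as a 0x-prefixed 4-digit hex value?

0xE89C

K = 0x9D13
k_0 = rotl(K, (1*0+14) mod 16) = rotl(K, 14) = 0xE744
k_1 = rotl(K, (1*1+14) mod 16) = rotl(K, 15) = 0xCE89
k_2 = rotl(K, (1*2+14) mod 16) = rotl(K, 0) = 0x9D13
k_3 = rotl(K, (1*3+14) mod 16) = rotl(K, 1) = 0x3A27
k_4 = rotl(K, (1*4+14) mod 16) = rotl(K, 2) = 0x744E
k_5 = rotl(K, (1*5+14) mod 16) = rotl(K, 3) = 0xE89C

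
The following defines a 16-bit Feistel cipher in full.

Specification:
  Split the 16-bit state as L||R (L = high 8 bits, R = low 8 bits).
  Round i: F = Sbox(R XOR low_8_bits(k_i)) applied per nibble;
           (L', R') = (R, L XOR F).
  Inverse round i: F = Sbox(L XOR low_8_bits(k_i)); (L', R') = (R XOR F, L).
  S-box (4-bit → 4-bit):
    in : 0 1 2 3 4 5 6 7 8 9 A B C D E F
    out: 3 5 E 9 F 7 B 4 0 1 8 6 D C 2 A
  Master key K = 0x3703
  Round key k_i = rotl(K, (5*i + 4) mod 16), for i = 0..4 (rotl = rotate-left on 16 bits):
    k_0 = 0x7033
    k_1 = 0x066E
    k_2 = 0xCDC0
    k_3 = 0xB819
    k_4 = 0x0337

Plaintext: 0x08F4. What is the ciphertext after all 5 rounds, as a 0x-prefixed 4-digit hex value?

s_0 = plaintext = 0x08F4
s_1 = Round(s_0, k_0) = 0xF4DC
s_2 = Round(s_1, k_1) = 0xDC9A
s_3 = Round(s_2, k_2) = 0x9AA4
s_4 = Round(s_3, k_3) = 0xA4F6
s_5 = Round(s_4, k_4) = 0xF671

0xF671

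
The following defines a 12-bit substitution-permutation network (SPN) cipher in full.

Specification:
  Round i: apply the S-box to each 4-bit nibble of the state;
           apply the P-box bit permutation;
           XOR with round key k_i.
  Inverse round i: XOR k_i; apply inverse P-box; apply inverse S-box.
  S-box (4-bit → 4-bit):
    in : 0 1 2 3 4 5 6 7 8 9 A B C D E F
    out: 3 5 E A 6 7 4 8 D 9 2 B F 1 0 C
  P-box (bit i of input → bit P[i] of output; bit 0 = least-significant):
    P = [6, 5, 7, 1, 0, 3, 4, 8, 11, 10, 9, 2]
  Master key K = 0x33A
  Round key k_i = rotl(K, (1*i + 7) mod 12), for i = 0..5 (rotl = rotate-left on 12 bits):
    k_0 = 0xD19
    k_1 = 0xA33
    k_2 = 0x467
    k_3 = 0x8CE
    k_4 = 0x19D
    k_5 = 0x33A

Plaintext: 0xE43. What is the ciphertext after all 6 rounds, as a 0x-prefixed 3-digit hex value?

s_0 = plaintext = 0xE43
s_1 = Round(s_0, k_0) = 0xD23
s_2 = Round(s_1, k_1) = 0x309
s_3 = Round(s_2, k_2) = 0x028
s_4 = Round(s_3, k_3) = 0x514
s_5 = Round(s_4, k_4) = 0xF2C
s_6 = Round(s_5, k_5) = 0x0C4

0x0C4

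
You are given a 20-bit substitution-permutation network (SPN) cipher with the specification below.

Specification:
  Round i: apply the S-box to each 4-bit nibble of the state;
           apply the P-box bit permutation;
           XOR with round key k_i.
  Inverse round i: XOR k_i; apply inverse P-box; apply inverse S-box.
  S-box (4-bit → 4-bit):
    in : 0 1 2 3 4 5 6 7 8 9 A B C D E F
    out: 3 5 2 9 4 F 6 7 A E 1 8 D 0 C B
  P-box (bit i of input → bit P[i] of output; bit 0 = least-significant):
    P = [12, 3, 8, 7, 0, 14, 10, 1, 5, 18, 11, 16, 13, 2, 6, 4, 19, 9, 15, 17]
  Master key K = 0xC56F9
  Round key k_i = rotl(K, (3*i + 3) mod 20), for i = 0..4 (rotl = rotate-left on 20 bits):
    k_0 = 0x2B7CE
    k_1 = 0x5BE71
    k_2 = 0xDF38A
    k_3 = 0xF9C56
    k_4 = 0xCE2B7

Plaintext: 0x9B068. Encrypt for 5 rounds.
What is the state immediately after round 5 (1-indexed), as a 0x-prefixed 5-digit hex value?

0x2B47D

s_0 = plaintext = 0x9B068
s_1 = Round(s_0, k_0) = 0x47176
s_2 = Round(s_1, k_1) = 0x5531C
s_3 = Round(s_2, k_2) = 0x6447F
s_4 = Round(s_3, k_3) = 0xF429F
s_5 = Round(s_4, k_4) = 0x2B47D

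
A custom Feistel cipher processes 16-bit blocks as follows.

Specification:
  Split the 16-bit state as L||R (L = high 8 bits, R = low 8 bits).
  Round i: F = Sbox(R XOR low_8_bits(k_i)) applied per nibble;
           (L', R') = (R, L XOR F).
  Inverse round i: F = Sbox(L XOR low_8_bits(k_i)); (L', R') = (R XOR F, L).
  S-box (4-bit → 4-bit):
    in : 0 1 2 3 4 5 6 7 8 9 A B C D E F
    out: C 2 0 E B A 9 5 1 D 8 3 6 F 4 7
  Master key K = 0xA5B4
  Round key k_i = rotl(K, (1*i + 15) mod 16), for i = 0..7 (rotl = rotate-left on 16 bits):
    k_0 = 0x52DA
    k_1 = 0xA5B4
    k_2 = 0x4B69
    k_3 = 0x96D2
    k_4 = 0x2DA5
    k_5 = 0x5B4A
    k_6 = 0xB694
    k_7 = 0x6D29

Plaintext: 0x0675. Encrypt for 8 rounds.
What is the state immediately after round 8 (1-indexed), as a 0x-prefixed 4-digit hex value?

s_0 = plaintext = 0x0675
s_1 = Round(s_0, k_0) = 0x7581
s_2 = Round(s_1, k_1) = 0x819F
s_3 = Round(s_2, k_2) = 0x9FF8
s_4 = Round(s_3, k_3) = 0xF897
s_5 = Round(s_4, k_4) = 0x9718
s_6 = Round(s_5, k_5) = 0x1837
s_7 = Round(s_6, k_6) = 0x3796
s_8 = Round(s_7, k_7) = 0x9600

0x9600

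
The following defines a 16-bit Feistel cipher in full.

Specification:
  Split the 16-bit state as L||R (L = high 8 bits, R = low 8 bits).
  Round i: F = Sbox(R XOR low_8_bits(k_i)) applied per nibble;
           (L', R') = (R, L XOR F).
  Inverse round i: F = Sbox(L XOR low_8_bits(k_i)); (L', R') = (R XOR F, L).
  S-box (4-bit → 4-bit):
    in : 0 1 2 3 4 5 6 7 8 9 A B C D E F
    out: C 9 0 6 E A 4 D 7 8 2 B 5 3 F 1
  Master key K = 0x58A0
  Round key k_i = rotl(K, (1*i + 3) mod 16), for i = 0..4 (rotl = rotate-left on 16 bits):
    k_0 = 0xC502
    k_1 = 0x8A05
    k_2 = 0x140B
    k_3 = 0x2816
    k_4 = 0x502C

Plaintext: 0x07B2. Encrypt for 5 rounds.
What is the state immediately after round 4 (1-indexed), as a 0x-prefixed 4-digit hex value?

0x7F45

s_0 = plaintext = 0x07B2
s_1 = Round(s_0, k_0) = 0xB2BB
s_2 = Round(s_1, k_1) = 0xBB0D
s_3 = Round(s_2, k_2) = 0x0D7F
s_4 = Round(s_3, k_3) = 0x7F45
s_5 = Round(s_4, k_4) = 0x4537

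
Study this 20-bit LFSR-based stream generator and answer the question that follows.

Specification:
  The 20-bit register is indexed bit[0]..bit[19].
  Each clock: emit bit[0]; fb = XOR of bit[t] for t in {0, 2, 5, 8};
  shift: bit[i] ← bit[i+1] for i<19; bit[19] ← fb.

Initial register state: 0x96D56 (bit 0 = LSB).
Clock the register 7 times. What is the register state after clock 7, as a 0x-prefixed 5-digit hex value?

reg_0 = 0x96D56
clock 1: out=0, reg = 0x4B6AB
clock 2: out=1, reg = 0x25B55
clock 3: out=1, reg = 0x92DAA
clock 4: out=0, reg = 0x496D5
clock 5: out=1, reg = 0x24B6A
clock 6: out=0, reg = 0x125B5
clock 7: out=1, reg = 0x092DA

0x092DA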